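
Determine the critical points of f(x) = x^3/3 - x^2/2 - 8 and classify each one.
f'(x) = x*(x - 1)

Solve f'(x) = 0:
  Factor: x^2 - x = x*(x - 1) = 0.
  ⇒ x = 0, 1

f''(x) = 2*x - 1
Second-derivative test at each critical point:
  f''(0) = -1 < 0 → local maximum
  f''(1) = 1 > 0 → local minimum

Critical points: x = 0 (local maximum); x = 1 (local minimum)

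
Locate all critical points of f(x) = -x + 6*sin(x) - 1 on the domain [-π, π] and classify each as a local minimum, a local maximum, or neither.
f'(x) = 6*cos(x) - 1

Solve f'(x) = 0 on [-π, π]:
  f'(x) = 0 ⇔ cos(x) = 1/6, i.e. x = ±arccos(1/6) + 2nπ; keep the solutions lying in [-π, π].
  ⇒ x = -acos(1/6) ≈ -1.4033, acos(1/6) ≈ 1.4033

f''(x) = -6*sin(x)
Second-derivative test at each critical point:
  f''(-1.4033) = 5.9161 > 0 → local minimum
  f''(1.4033) = -5.9161 < 0 → local maximum

Critical points: x = -acos(1/6) ≈ -1.4033 (local minimum); x = acos(1/6) ≈ 1.4033 (local maximum)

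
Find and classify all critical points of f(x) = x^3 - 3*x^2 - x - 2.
f'(x) = 3*x^2 - 6*x - 1

Solve f'(x) = 0:
  3*x^2 - 6*x - 1 = 0 has no rational roots; quadratic formula: x = (6 ± √48)/6.
  ⇒ x = 1 - 2*sqrt(3)/3 ≈ -0.1547, 1 + 2*sqrt(3)/3 ≈ 2.1547

f''(x) = 6*x - 6
Second-derivative test at each critical point:
  f''(-0.1547) = -6.9282 < 0 → local maximum
  f''(2.1547) = 6.9282 > 0 → local minimum

Critical points: x = 1 - 2*sqrt(3)/3 ≈ -0.1547 (local maximum); x = 1 + 2*sqrt(3)/3 ≈ 2.1547 (local minimum)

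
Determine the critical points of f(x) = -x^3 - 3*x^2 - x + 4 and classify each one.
f'(x) = -3*x^2 - 6*x - 1

Solve f'(x) = 0:
  3*x^2 + 6*x + 1 = 0 has no rational roots; quadratic formula: x = (-6 ± √24)/6.
  ⇒ x = -1 - sqrt(6)/3 ≈ -1.8165, -1 + sqrt(6)/3 ≈ -0.1835

f''(x) = -6*x - 6
Second-derivative test at each critical point:
  f''(-1.8165) = 4.8990 > 0 → local minimum
  f''(-0.1835) = -4.8990 < 0 → local maximum

Critical points: x = -1 - sqrt(6)/3 ≈ -1.8165 (local minimum); x = -1 + sqrt(6)/3 ≈ -0.1835 (local maximum)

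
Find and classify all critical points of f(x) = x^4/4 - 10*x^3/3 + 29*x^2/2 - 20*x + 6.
f'(x) = x^3 - 10*x^2 + 29*x - 20

Solve f'(x) = 0:
  Factor: x^3 - 10*x^2 + 29*x - 20 = (x - 5)*(x - 4)*(x - 1) = 0.
  ⇒ x = 1, 4, 5

f''(x) = 3*x^2 - 20*x + 29
Second-derivative test at each critical point:
  f''(1) = 12 > 0 → local minimum
  f''(4) = -3 < 0 → local maximum
  f''(5) = 4 > 0 → local minimum

Critical points: x = 1 (local minimum); x = 4 (local maximum); x = 5 (local minimum)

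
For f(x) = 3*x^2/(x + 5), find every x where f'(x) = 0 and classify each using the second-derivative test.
f'(x) = 3*x*(x + 10)/(x^2 + 10*x + 25)

Solve f'(x) = 0:
  f'(x) = 3*x*(x + 10)/(x + 5)^2; the denominator is positive wherever f is defined, so f'(x) = 0 ⇔ 3*x^2 + 30*x = 0.
  Factor: 3*x^2 + 30*x = 3*x*(x + 10) = 0.
  ⇒ x = -10, 0

f''(x) = 150/(x^3 + 15*x^2 + 75*x + 125)
Second-derivative test at each critical point:
  f''(-10) = -6/5 < 0 → local maximum
  f''(0) = 6/5 > 0 → local minimum

Critical points: x = -10 (local maximum); x = 0 (local minimum)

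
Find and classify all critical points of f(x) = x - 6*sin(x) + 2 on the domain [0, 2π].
f'(x) = 1 - 6*cos(x)

Solve f'(x) = 0 on [0, 2π]:
  f'(x) = 0 ⇔ cos(x) = 1/6, i.e. x = ±arccos(1/6) + 2nπ; keep the solutions lying in [0, 2π].
  ⇒ x = acos(1/6) ≈ 1.4033, -acos(1/6) + 2*pi ≈ 4.8798

f''(x) = 6*sin(x)
Second-derivative test at each critical point:
  f''(1.4033) = 5.9161 > 0 → local minimum
  f''(4.8798) = -5.9161 < 0 → local maximum

Critical points: x = acos(1/6) ≈ 1.4033 (local minimum); x = -acos(1/6) + 2*pi ≈ 4.8798 (local maximum)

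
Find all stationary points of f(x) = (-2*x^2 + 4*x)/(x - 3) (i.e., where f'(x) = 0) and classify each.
f'(x) = 2*(-x^2 + 6*x - 6)/(x^2 - 6*x + 9)

Solve f'(x) = 0:
  f'(x) = -2*(x^2 - 6*x + 6)/(x - 3)^2; the denominator is positive wherever f is defined, so f'(x) = 0 ⇔ -2*x^2 + 12*x - 12 = 0.
  Factor: -2*x^2 + 12*x - 12 = -2*(x^2 - 6*x + 6); x^2 - 6*x + 6 = 0 has no rational roots; quadratic formula: x = (6 ± √12)/2.
  ⇒ x = 3 - sqrt(3) ≈ 1.2679, sqrt(3) + 3 ≈ 4.7321

f''(x) = -12/(x^3 - 9*x^2 + 27*x - 27)
Second-derivative test at each critical point:
  f''(1.2679) = 2.3094 > 0 → local minimum
  f''(4.7321) = -2.3094 < 0 → local maximum

Critical points: x = 3 - sqrt(3) ≈ 1.2679 (local minimum); x = sqrt(3) + 3 ≈ 4.7321 (local maximum)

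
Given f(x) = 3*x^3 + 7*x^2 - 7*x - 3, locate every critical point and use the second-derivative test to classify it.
f'(x) = 9*x^2 + 14*x - 7

Solve f'(x) = 0:
  9*x^2 + 14*x - 7 = 0 has no rational roots; quadratic formula: x = (-14 ± √448)/18.
  ⇒ x = -4*sqrt(7)/9 - 7/9 ≈ -1.9537, -7/9 + 4*sqrt(7)/9 ≈ 0.3981

f''(x) = 18*x + 14
Second-derivative test at each critical point:
  f''(-1.9537) = -21.1660 < 0 → local maximum
  f''(0.3981) = 21.1660 > 0 → local minimum

Critical points: x = -4*sqrt(7)/9 - 7/9 ≈ -1.9537 (local maximum); x = -7/9 + 4*sqrt(7)/9 ≈ 0.3981 (local minimum)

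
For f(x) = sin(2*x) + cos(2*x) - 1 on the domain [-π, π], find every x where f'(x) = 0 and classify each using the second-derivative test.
f'(x) = 2*sqrt(2)*cos(2*x + pi/4)

Solve f'(x) = 0 on [-π, π]:
  f'(x) = 0 ⇔ cos(2*x) = sin(2*x) ⇔ tan(2*x) = 1, i.e. 2*x = arctan(1) + nπ; keep the solutions lying in [-π, π].
  ⇒ x = -7*pi/8 ≈ -2.7489, -3*pi/8 ≈ -1.1781, pi/8 ≈ 0.3927, 5*pi/8 ≈ 1.9635

f''(x) = -4*sqrt(2)*sin(2*x + pi/4)
Second-derivative test at each critical point:
  f''(-2.7489) = -5.6569 < 0 → local maximum
  f''(-1.1781) = 5.6569 > 0 → local minimum
  f''(0.3927) = -5.6569 < 0 → local maximum
  f''(1.9635) = 5.6569 > 0 → local minimum

Critical points: x = -7*pi/8 ≈ -2.7489 (local maximum); x = -3*pi/8 ≈ -1.1781 (local minimum); x = pi/8 ≈ 0.3927 (local maximum); x = 5*pi/8 ≈ 1.9635 (local minimum)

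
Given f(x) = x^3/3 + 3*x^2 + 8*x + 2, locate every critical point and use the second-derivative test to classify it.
f'(x) = x^2 + 6*x + 8

Solve f'(x) = 0:
  Factor: x^2 + 6*x + 8 = (x + 2)*(x + 4) = 0.
  ⇒ x = -4, -2

f''(x) = 2*x + 6
Second-derivative test at each critical point:
  f''(-4) = -2 < 0 → local maximum
  f''(-2) = 2 > 0 → local minimum

Critical points: x = -4 (local maximum); x = -2 (local minimum)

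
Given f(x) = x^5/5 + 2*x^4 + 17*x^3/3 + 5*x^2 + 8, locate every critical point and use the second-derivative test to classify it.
f'(x) = x*(x^3 + 8*x^2 + 17*x + 10)

Solve f'(x) = 0:
  Factor: x^4 + 8*x^3 + 17*x^2 + 10*x = x*(x + 1)*(x + 2)*(x + 5) = 0.
  ⇒ x = -5, -2, -1, 0

f''(x) = 4*x^3 + 24*x^2 + 34*x + 10
Second-derivative test at each critical point:
  f''(-5) = -60 < 0 → local maximum
  f''(-2) = 6 > 0 → local minimum
  f''(-1) = -4 < 0 → local maximum
  f''(0) = 10 > 0 → local minimum

Critical points: x = -5 (local maximum); x = -2 (local minimum); x = -1 (local maximum); x = 0 (local minimum)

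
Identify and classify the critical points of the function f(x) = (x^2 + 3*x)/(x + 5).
f'(x) = (x^2 + 10*x + 15)/(x^2 + 10*x + 25)

Solve f'(x) = 0:
  f'(x) = (x^2 + 10*x + 15)/(x + 5)^2; the denominator is positive wherever f is defined, so f'(x) = 0 ⇔ x^2 + 10*x + 15 = 0.
  x^2 + 10*x + 15 = 0 has no rational roots; quadratic formula: x = (-10 ± √40)/2.
  ⇒ x = -5 - sqrt(10) ≈ -8.1623, -5 + sqrt(10) ≈ -1.8377

f''(x) = 20/(x^3 + 15*x^2 + 75*x + 125)
Second-derivative test at each critical point:
  f''(-8.1623) = -0.6325 < 0 → local maximum
  f''(-1.8377) = 0.6325 > 0 → local minimum

Critical points: x = -5 - sqrt(10) ≈ -8.1623 (local maximum); x = -5 + sqrt(10) ≈ -1.8377 (local minimum)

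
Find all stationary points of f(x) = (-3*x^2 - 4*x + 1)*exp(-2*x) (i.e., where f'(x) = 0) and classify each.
f'(x) = 2*(3*x^2 + x - 3)*exp(-2*x)

Solve f'(x) = 0:
  f'(x) = (6*x^2 + 2*x - 6)·exp(-2*x) and exp(-2*x) > 0 for every x, so f'(x) = 0 ⇔ 6*x^2 + 2*x - 6 = 0.
  Factor: 6*x^2 + 2*x - 6 = 2*(3*x^2 + x - 3); 3*x^2 + x - 3 = 0 has no rational roots; quadratic formula: x = (-1 ± √37)/6.
  ⇒ x = -sqrt(37)/6 - 1/6 ≈ -1.1805, -1/6 + sqrt(37)/6 ≈ 0.8471

f''(x) = 2*(-6*x^2 + 4*x + 7)*exp(-2*x)
Second-derivative test at each critical point:
  f''(-1.1805) = -128.9632 < 0 → local maximum
  f''(0.8471) = 2.2352 > 0 → local minimum

Critical points: x = -sqrt(37)/6 - 1/6 ≈ -1.1805 (local maximum); x = -1/6 + sqrt(37)/6 ≈ 0.8471 (local minimum)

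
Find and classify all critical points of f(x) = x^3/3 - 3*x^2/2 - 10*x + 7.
f'(x) = x^2 - 3*x - 10

Solve f'(x) = 0:
  Factor: x^2 - 3*x - 10 = (x - 5)*(x + 2) = 0.
  ⇒ x = -2, 5

f''(x) = 2*x - 3
Second-derivative test at each critical point:
  f''(-2) = -7 < 0 → local maximum
  f''(5) = 7 > 0 → local minimum

Critical points: x = -2 (local maximum); x = 5 (local minimum)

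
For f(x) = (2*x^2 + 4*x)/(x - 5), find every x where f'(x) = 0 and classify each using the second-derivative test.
f'(x) = 2*(x^2 - 10*x - 10)/(x^2 - 10*x + 25)

Solve f'(x) = 0:
  f'(x) = 2*(x^2 - 10*x - 10)/(x - 5)^2; the denominator is positive wherever f is defined, so f'(x) = 0 ⇔ 2*x^2 - 20*x - 20 = 0.
  Factor: 2*x^2 - 20*x - 20 = 2*(x^2 - 10*x - 10); x^2 - 10*x - 10 = 0 has no rational roots; quadratic formula: x = (10 ± √140)/2.
  ⇒ x = 5 - sqrt(35) ≈ -0.9161, 5 + sqrt(35) ≈ 10.9161

f''(x) = 140/(x^3 - 15*x^2 + 75*x - 125)
Second-derivative test at each critical point:
  f''(-0.9161) = -0.6761 < 0 → local maximum
  f''(10.9161) = 0.6761 > 0 → local minimum

Critical points: x = 5 - sqrt(35) ≈ -0.9161 (local maximum); x = 5 + sqrt(35) ≈ 10.9161 (local minimum)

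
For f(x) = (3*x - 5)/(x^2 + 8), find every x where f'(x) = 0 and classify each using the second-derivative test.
f'(x) = (-3*x^2 + 10*x + 24)/(x^4 + 16*x^2 + 64)

Solve f'(x) = 0:
  f'(x) = -(3*x^2 - 10*x - 24)/(x^2 + 8)^2; the denominator is positive wherever f is defined, so f'(x) = 0 ⇔ -3*x^2 + 10*x + 24 = 0.
  3*x^2 - 10*x - 24 = 0 has no rational roots; quadratic formula: x = (10 ± √388)/6.
  ⇒ x = 5/3 - sqrt(97)/3 ≈ -1.6163, 5/3 + sqrt(97)/3 ≈ 4.9496

f''(x) = 2*(4*x^2*(3*x - 5) + (5 - 9*x)*(x^2 + 8))/(x^2 + 8)^3
Second-derivative test at each critical point:
  f''(-1.6163) = 0.1749 > 0 → local minimum
  f''(4.9496) = -0.0187 < 0 → local maximum

Critical points: x = 5/3 - sqrt(97)/3 ≈ -1.6163 (local minimum); x = 5/3 + sqrt(97)/3 ≈ 4.9496 (local maximum)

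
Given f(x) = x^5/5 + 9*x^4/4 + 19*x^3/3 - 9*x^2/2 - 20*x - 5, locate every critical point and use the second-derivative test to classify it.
f'(x) = x^4 + 9*x^3 + 19*x^2 - 9*x - 20

Solve f'(x) = 0:
  Factor: x^4 + 9*x^3 + 19*x^2 - 9*x - 20 = (x - 1)*(x + 1)*(x + 4)*(x + 5) = 0.
  ⇒ x = -5, -4, -1, 1

f''(x) = 4*x^3 + 27*x^2 + 38*x - 9
Second-derivative test at each critical point:
  f''(-5) = -24 < 0 → local maximum
  f''(-4) = 15 > 0 → local minimum
  f''(-1) = -24 < 0 → local maximum
  f''(1) = 60 > 0 → local minimum

Critical points: x = -5 (local maximum); x = -4 (local minimum); x = -1 (local maximum); x = 1 (local minimum)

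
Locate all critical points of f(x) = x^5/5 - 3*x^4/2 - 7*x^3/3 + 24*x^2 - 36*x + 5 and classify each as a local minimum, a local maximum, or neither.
f'(x) = x^4 - 6*x^3 - 7*x^2 + 48*x - 36

Solve f'(x) = 0:
  Factor: x^4 - 6*x^3 - 7*x^2 + 48*x - 36 = (x - 6)*(x - 2)*(x - 1)*(x + 3) = 0.
  ⇒ x = -3, 1, 2, 6

f''(x) = 4*x^3 - 18*x^2 - 14*x + 48
Second-derivative test at each critical point:
  f''(-3) = -180 < 0 → local maximum
  f''(1) = 20 > 0 → local minimum
  f''(2) = -20 < 0 → local maximum
  f''(6) = 180 > 0 → local minimum

Critical points: x = -3 (local maximum); x = 1 (local minimum); x = 2 (local maximum); x = 6 (local minimum)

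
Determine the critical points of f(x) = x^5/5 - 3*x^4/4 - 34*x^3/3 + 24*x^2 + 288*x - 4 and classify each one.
f'(x) = x^4 - 3*x^3 - 34*x^2 + 48*x + 288

Solve f'(x) = 0:
  Factor: x^4 - 3*x^3 - 34*x^2 + 48*x + 288 = (x - 6)*(x - 4)*(x + 3)*(x + 4) = 0.
  ⇒ x = -4, -3, 4, 6

f''(x) = 4*x^3 - 9*x^2 - 68*x + 48
Second-derivative test at each critical point:
  f''(-4) = -80 < 0 → local maximum
  f''(-3) = 63 > 0 → local minimum
  f''(4) = -112 < 0 → local maximum
  f''(6) = 180 > 0 → local minimum

Critical points: x = -4 (local maximum); x = -3 (local minimum); x = 4 (local maximum); x = 6 (local minimum)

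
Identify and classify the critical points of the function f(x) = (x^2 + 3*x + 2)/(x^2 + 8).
f'(x) = 3*(-x^2 + 4*x + 8)/(x^4 + 16*x^2 + 64)

Solve f'(x) = 0:
  f'(x) = -3*(x^2 - 4*x - 8)/(x^2 + 8)^2; the denominator is positive wherever f is defined, so f'(x) = 0 ⇔ -3*x^2 + 12*x + 24 = 0.
  Factor: -3*x^2 + 12*x + 24 = -3*(x^2 - 4*x - 8); x^2 - 4*x - 8 = 0 has no rational roots; quadratic formula: x = (4 ± √48)/2.
  ⇒ x = 2 - 2*sqrt(3) ≈ -1.4641, 2 + 2*sqrt(3) ≈ 5.4641

f''(x) = 6*(x^3 - 6*x^2 - 24*x + 16)/(x^6 + 24*x^4 + 192*x^2 + 512)
Second-derivative test at each critical point:
  f''(-1.4641) = 0.2020 > 0 → local minimum
  f''(5.4641) = -0.0145 < 0 → local maximum

Critical points: x = 2 - 2*sqrt(3) ≈ -1.4641 (local minimum); x = 2 + 2*sqrt(3) ≈ 5.4641 (local maximum)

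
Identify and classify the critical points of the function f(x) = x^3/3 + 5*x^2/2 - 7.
f'(x) = x*(x + 5)

Solve f'(x) = 0:
  Factor: x^2 + 5*x = x*(x + 5) = 0.
  ⇒ x = -5, 0

f''(x) = 2*x + 5
Second-derivative test at each critical point:
  f''(-5) = -5 < 0 → local maximum
  f''(0) = 5 > 0 → local minimum

Critical points: x = -5 (local maximum); x = 0 (local minimum)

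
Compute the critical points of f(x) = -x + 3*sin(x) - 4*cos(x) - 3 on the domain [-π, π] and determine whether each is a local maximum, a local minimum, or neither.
f'(x) = 4*sin(x) + 3*cos(x) - 1

Solve f'(x) = 0 on [-π, π]:
  f'(x) = 0 ⇔ 4*sin(x) + 3*cos(x) = 1. Write the left side as R·cos(x + φ) with R = √(3² + (-4)²) = 5, cos φ = 3/5, sin φ = -4/5; then cos(x + φ) = 1/5. Solve for x and keep the solutions lying in [-π, π].
  ⇒ x = atan((4 - 6*sqrt(6))/(3 + 8*sqrt(6))) ≈ -0.4421, atan((4 + 6*sqrt(6))/(3 - 8*sqrt(6))) + pi ≈ 2.2967

f''(x) = -3*sin(x) + 4*cos(x)
Second-derivative test at each critical point:
  f''(-0.4421) = 4.8990 > 0 → local minimum
  f''(2.2967) = -4.8990 < 0 → local maximum

Critical points: x = atan((4 - 6*sqrt(6))/(3 + 8*sqrt(6))) ≈ -0.4421 (local minimum); x = atan((4 + 6*sqrt(6))/(3 - 8*sqrt(6))) + pi ≈ 2.2967 (local maximum)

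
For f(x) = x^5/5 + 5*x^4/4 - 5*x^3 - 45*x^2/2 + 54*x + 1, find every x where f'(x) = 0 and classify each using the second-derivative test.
f'(x) = x^4 + 5*x^3 - 15*x^2 - 45*x + 54

Solve f'(x) = 0:
  Factor: x^4 + 5*x^3 - 15*x^2 - 45*x + 54 = (x - 3)*(x - 1)*(x + 3)*(x + 6) = 0.
  ⇒ x = -6, -3, 1, 3

f''(x) = 4*x^3 + 15*x^2 - 30*x - 45
Second-derivative test at each critical point:
  f''(-6) = -189 < 0 → local maximum
  f''(-3) = 72 > 0 → local minimum
  f''(1) = -56 < 0 → local maximum
  f''(3) = 108 > 0 → local minimum

Critical points: x = -6 (local maximum); x = -3 (local minimum); x = 1 (local maximum); x = 3 (local minimum)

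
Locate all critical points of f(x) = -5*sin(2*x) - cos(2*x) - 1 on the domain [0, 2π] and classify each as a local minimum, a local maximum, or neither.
f'(x) = 2*sin(2*x) - 10*cos(2*x)

Solve f'(x) = 0 on [0, 2π]:
  f'(x) = 0 ⇔ -5*cos(2*x) = -sin(2*x) ⇔ tan(2*x) = 5, i.e. 2*x = arctan(5) + nπ; keep the solutions lying in [0, 2π].
  ⇒ x = atan(5)/2 ≈ 0.6867, atan(5)/2 + pi/2 ≈ 2.2575, atan(5)/2 + pi ≈ 3.8283, atan(5)/2 + 3*pi/2 ≈ 5.3991

f''(x) = 20*sin(2*x) + 4*cos(2*x)
Second-derivative test at each critical point:
  f''(0.6867) = 20.3961 > 0 → local minimum
  f''(2.2575) = -20.3961 < 0 → local maximum
  f''(3.8283) = 20.3961 > 0 → local minimum
  f''(5.3991) = -20.3961 < 0 → local maximum

Critical points: x = atan(5)/2 ≈ 0.6867 (local minimum); x = atan(5)/2 + pi/2 ≈ 2.2575 (local maximum); x = atan(5)/2 + pi ≈ 3.8283 (local minimum); x = atan(5)/2 + 3*pi/2 ≈ 5.3991 (local maximum)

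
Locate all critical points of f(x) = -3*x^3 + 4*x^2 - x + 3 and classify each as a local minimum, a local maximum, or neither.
f'(x) = -9*x^2 + 8*x - 1

Solve f'(x) = 0:
  9*x^2 - 8*x + 1 = 0 has no rational roots; quadratic formula: x = (8 ± √28)/18.
  ⇒ x = 4/9 - sqrt(7)/9 ≈ 0.1505, sqrt(7)/9 + 4/9 ≈ 0.7384

f''(x) = 8 - 18*x
Second-derivative test at each critical point:
  f''(0.1505) = 5.2915 > 0 → local minimum
  f''(0.7384) = -5.2915 < 0 → local maximum

Critical points: x = 4/9 - sqrt(7)/9 ≈ 0.1505 (local minimum); x = sqrt(7)/9 + 4/9 ≈ 0.7384 (local maximum)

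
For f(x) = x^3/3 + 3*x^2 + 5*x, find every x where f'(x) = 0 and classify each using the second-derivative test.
f'(x) = x^2 + 6*x + 5

Solve f'(x) = 0:
  Factor: x^2 + 6*x + 5 = (x + 1)*(x + 5) = 0.
  ⇒ x = -5, -1

f''(x) = 2*x + 6
Second-derivative test at each critical point:
  f''(-5) = -4 < 0 → local maximum
  f''(-1) = 4 > 0 → local minimum

Critical points: x = -5 (local maximum); x = -1 (local minimum)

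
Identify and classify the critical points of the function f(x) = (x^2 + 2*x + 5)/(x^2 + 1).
f'(x) = 2*(-x^2 - 4*x + 1)/(x^4 + 2*x^2 + 1)

Solve f'(x) = 0:
  f'(x) = -2*(x^2 + 4*x - 1)/(x^2 + 1)^2; the denominator is positive wherever f is defined, so f'(x) = 0 ⇔ -2*x^2 - 8*x + 2 = 0.
  Factor: -2*x^2 - 8*x + 2 = -2*(x^2 + 4*x - 1); x^2 + 4*x - 1 = 0 has no rational roots; quadratic formula: x = (-4 ± √20)/2.
  ⇒ x = -sqrt(5) - 2 ≈ -4.2361, -2 + sqrt(5) ≈ 0.2361

f''(x) = 4*(x^3 + 6*x^2 - 3*x - 2)/(x^6 + 3*x^4 + 3*x^2 + 1)
Second-derivative test at each critical point:
  f''(-4.2361) = 0.0249 > 0 → local minimum
  f''(0.2361) = -8.0249 < 0 → local maximum

Critical points: x = -sqrt(5) - 2 ≈ -4.2361 (local minimum); x = -2 + sqrt(5) ≈ 0.2361 (local maximum)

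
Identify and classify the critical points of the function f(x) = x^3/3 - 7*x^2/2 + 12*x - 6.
f'(x) = x^2 - 7*x + 12

Solve f'(x) = 0:
  Factor: x^2 - 7*x + 12 = (x - 4)*(x - 3) = 0.
  ⇒ x = 3, 4

f''(x) = 2*x - 7
Second-derivative test at each critical point:
  f''(3) = -1 < 0 → local maximum
  f''(4) = 1 > 0 → local minimum

Critical points: x = 3 (local maximum); x = 4 (local minimum)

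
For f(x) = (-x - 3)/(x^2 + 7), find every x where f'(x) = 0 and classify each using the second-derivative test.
f'(x) = (-x^2 + 2*x*(x + 3) - 7)/(x^2 + 7)^2

Solve f'(x) = 0:
  f'(x) = (x - 1)*(x + 7)/(x^2 + 7)^2; the denominator is positive wherever f is defined, so f'(x) = 0 ⇔ x^2 + 6*x - 7 = 0.
  Factor: x^2 + 6*x - 7 = (x - 1)*(x + 7) = 0.
  ⇒ x = -7, 1

f''(x) = 2*(-4*x^2*(x + 3) + 3*(x + 1)*(x^2 + 7))/(x^2 + 7)^3
Second-derivative test at each critical point:
  f''(-7) = -1/392 < 0 → local maximum
  f''(1) = 1/8 > 0 → local minimum

Critical points: x = -7 (local maximum); x = 1 (local minimum)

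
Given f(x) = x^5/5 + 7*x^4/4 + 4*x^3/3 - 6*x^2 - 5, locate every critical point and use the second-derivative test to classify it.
f'(x) = x*(x^3 + 7*x^2 + 4*x - 12)

Solve f'(x) = 0:
  Factor: x^4 + 7*x^3 + 4*x^2 - 12*x = x*(x - 1)*(x + 2)*(x + 6) = 0.
  ⇒ x = -6, -2, 0, 1

f''(x) = 4*x^3 + 21*x^2 + 8*x - 12
Second-derivative test at each critical point:
  f''(-6) = -168 < 0 → local maximum
  f''(-2) = 24 > 0 → local minimum
  f''(0) = -12 < 0 → local maximum
  f''(1) = 21 > 0 → local minimum

Critical points: x = -6 (local maximum); x = -2 (local minimum); x = 0 (local maximum); x = 1 (local minimum)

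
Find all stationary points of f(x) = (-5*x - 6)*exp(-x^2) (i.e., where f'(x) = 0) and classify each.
f'(x) = (2*x*(5*x + 6) - 5)*exp(-x^2)

Solve f'(x) = 0:
  f'(x) = (10*x^2 + 12*x - 5)·exp(-x^2) and exp(-x^2) > 0 for every x, so f'(x) = 0 ⇔ 10*x^2 + 12*x - 5 = 0.
  10*x^2 + 12*x - 5 = 0 has no rational roots; quadratic formula: x = (-12 ± √344)/20.
  ⇒ x = -sqrt(86)/10 - 3/5 ≈ -1.5274, -3/5 + sqrt(86)/10 ≈ 0.3274

f''(x) = 2*(-10*x^3 - 12*x^2 + 15*x + 6)*exp(-x^2)
Second-derivative test at each critical point:
  f''(-1.5274) = -1.7995 < 0 → local maximum
  f''(0.3274) = 16.6624 > 0 → local minimum

Critical points: x = -sqrt(86)/10 - 3/5 ≈ -1.5274 (local maximum); x = -3/5 + sqrt(86)/10 ≈ 0.3274 (local minimum)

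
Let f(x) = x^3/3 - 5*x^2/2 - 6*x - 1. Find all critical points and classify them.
f'(x) = x^2 - 5*x - 6

Solve f'(x) = 0:
  Factor: x^2 - 5*x - 6 = (x - 6)*(x + 1) = 0.
  ⇒ x = -1, 6

f''(x) = 2*x - 5
Second-derivative test at each critical point:
  f''(-1) = -7 < 0 → local maximum
  f''(6) = 7 > 0 → local minimum

Critical points: x = -1 (local maximum); x = 6 (local minimum)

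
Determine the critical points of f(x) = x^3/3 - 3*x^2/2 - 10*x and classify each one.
f'(x) = x^2 - 3*x - 10

Solve f'(x) = 0:
  Factor: x^2 - 3*x - 10 = (x - 5)*(x + 2) = 0.
  ⇒ x = -2, 5

f''(x) = 2*x - 3
Second-derivative test at each critical point:
  f''(-2) = -7 < 0 → local maximum
  f''(5) = 7 > 0 → local minimum

Critical points: x = -2 (local maximum); x = 5 (local minimum)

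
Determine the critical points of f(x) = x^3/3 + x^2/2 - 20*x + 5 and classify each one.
f'(x) = x^2 + x - 20

Solve f'(x) = 0:
  Factor: x^2 + x - 20 = (x - 4)*(x + 5) = 0.
  ⇒ x = -5, 4

f''(x) = 2*x + 1
Second-derivative test at each critical point:
  f''(-5) = -9 < 0 → local maximum
  f''(4) = 9 > 0 → local minimum

Critical points: x = -5 (local maximum); x = 4 (local minimum)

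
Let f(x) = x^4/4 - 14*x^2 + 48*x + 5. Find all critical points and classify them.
f'(x) = x^3 - 28*x + 48

Solve f'(x) = 0:
  Factor: x^3 - 28*x + 48 = (x - 4)*(x - 2)*(x + 6) = 0.
  ⇒ x = -6, 2, 4

f''(x) = 3*x^2 - 28
Second-derivative test at each critical point:
  f''(-6) = 80 > 0 → local minimum
  f''(2) = -16 < 0 → local maximum
  f''(4) = 20 > 0 → local minimum

Critical points: x = -6 (local minimum); x = 2 (local maximum); x = 4 (local minimum)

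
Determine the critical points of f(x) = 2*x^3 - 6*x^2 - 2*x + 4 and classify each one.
f'(x) = 6*x^2 - 12*x - 2

Solve f'(x) = 0:
  Factor: 6*x^2 - 12*x - 2 = 2*(3*x^2 - 6*x - 1); 3*x^2 - 6*x - 1 = 0 has no rational roots; quadratic formula: x = (6 ± √48)/6.
  ⇒ x = 1 - 2*sqrt(3)/3 ≈ -0.1547, 1 + 2*sqrt(3)/3 ≈ 2.1547

f''(x) = 12*x - 12
Second-derivative test at each critical point:
  f''(-0.1547) = -13.8564 < 0 → local maximum
  f''(2.1547) = 13.8564 > 0 → local minimum

Critical points: x = 1 - 2*sqrt(3)/3 ≈ -0.1547 (local maximum); x = 1 + 2*sqrt(3)/3 ≈ 2.1547 (local minimum)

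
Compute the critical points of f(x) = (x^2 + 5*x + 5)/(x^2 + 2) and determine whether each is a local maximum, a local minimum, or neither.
f'(x) = (-5*x^2 - 6*x + 10)/(x^4 + 4*x^2 + 4)

Solve f'(x) = 0:
  f'(x) = -(5*x^2 + 6*x - 10)/(x^2 + 2)^2; the denominator is positive wherever f is defined, so f'(x) = 0 ⇔ -5*x^2 - 6*x + 10 = 0.
  5*x^2 + 6*x - 10 = 0 has no rational roots; quadratic formula: x = (-6 ± √236)/10.
  ⇒ x = -sqrt(59)/5 - 3/5 ≈ -2.1362, -3/5 + sqrt(59)/5 ≈ 0.9362

f''(x) = 2*(5*x^3 + 9*x^2 - 30*x - 6)/(x^6 + 6*x^4 + 12*x^2 + 8)
Second-derivative test at each critical point:
  f''(-2.1362) = 0.3566 > 0 → local minimum
  f''(0.9362) = -1.8566 < 0 → local maximum

Critical points: x = -sqrt(59)/5 - 3/5 ≈ -2.1362 (local minimum); x = -3/5 + sqrt(59)/5 ≈ 0.9362 (local maximum)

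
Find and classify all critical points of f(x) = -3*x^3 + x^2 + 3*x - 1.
f'(x) = -9*x^2 + 2*x + 3

Solve f'(x) = 0:
  9*x^2 - 2*x - 3 = 0 has no rational roots; quadratic formula: x = (2 ± √112)/18.
  ⇒ x = 1/9 - 2*sqrt(7)/9 ≈ -0.4768, 1/9 + 2*sqrt(7)/9 ≈ 0.6991

f''(x) = 2 - 18*x
Second-derivative test at each critical point:
  f''(-0.4768) = 10.5830 > 0 → local minimum
  f''(0.6991) = -10.5830 < 0 → local maximum

Critical points: x = 1/9 - 2*sqrt(7)/9 ≈ -0.4768 (local minimum); x = 1/9 + 2*sqrt(7)/9 ≈ 0.6991 (local maximum)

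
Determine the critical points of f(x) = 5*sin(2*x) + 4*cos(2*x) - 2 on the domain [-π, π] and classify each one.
f'(x) = -8*sin(2*x) + 10*cos(2*x)

Solve f'(x) = 0 on [-π, π]:
  f'(x) = 0 ⇔ 5*cos(2*x) = 4*sin(2*x) ⇔ tan(2*x) = 5/4, i.e. 2*x = arctan(5/4) + nπ; keep the solutions lying in [-π, π].
  ⇒ x = -pi + atan(5/4)/2 ≈ -2.6936, -pi/2 + atan(5/4)/2 ≈ -1.1228, atan(5/4)/2 ≈ 0.4480, atan(5/4)/2 + pi/2 ≈ 2.0188

f''(x) = -20*sin(2*x) - 16*cos(2*x)
Second-derivative test at each critical point:
  f''(-2.6936) = -25.6125 < 0 → local maximum
  f''(-1.1228) = 25.6125 > 0 → local minimum
  f''(0.4480) = -25.6125 < 0 → local maximum
  f''(2.0188) = 25.6125 > 0 → local minimum

Critical points: x = -pi + atan(5/4)/2 ≈ -2.6936 (local maximum); x = -pi/2 + atan(5/4)/2 ≈ -1.1228 (local minimum); x = atan(5/4)/2 ≈ 0.4480 (local maximum); x = atan(5/4)/2 + pi/2 ≈ 2.0188 (local minimum)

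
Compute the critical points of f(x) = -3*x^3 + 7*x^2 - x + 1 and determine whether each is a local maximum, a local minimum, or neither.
f'(x) = -9*x^2 + 14*x - 1

Solve f'(x) = 0:
  9*x^2 - 14*x + 1 = 0 has no rational roots; quadratic formula: x = (14 ± √160)/18.
  ⇒ x = 7/9 - 2*sqrt(10)/9 ≈ 0.0750, 2*sqrt(10)/9 + 7/9 ≈ 1.4805

f''(x) = 14 - 18*x
Second-derivative test at each critical point:
  f''(0.0750) = 12.6491 > 0 → local minimum
  f''(1.4805) = -12.6491 < 0 → local maximum

Critical points: x = 7/9 - 2*sqrt(10)/9 ≈ 0.0750 (local minimum); x = 2*sqrt(10)/9 + 7/9 ≈ 1.4805 (local maximum)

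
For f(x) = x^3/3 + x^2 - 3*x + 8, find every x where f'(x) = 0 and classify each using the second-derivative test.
f'(x) = x^2 + 2*x - 3

Solve f'(x) = 0:
  Factor: x^2 + 2*x - 3 = (x - 1)*(x + 3) = 0.
  ⇒ x = -3, 1

f''(x) = 2*x + 2
Second-derivative test at each critical point:
  f''(-3) = -4 < 0 → local maximum
  f''(1) = 4 > 0 → local minimum

Critical points: x = -3 (local maximum); x = 1 (local minimum)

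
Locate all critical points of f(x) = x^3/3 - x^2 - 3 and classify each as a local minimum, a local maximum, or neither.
f'(x) = x*(x - 2)

Solve f'(x) = 0:
  Factor: x^2 - 2*x = x*(x - 2) = 0.
  ⇒ x = 0, 2

f''(x) = 2*x - 2
Second-derivative test at each critical point:
  f''(0) = -2 < 0 → local maximum
  f''(2) = 2 > 0 → local minimum

Critical points: x = 0 (local maximum); x = 2 (local minimum)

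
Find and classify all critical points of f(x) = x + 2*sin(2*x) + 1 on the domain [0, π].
f'(x) = 4*cos(2*x) + 1

Solve f'(x) = 0 on [0, π]:
  f'(x) = 0 ⇔ cos(2*x) = -1/4, i.e. 2*x = ±arccos(-1/4) + 2nπ; keep the solutions lying in [0, π].
  ⇒ x = acos(-1/4)/2 ≈ 0.9117, pi - acos(-1/4)/2 ≈ 2.2299

f''(x) = -8*sin(2*x)
Second-derivative test at each critical point:
  f''(0.9117) = -7.7460 < 0 → local maximum
  f''(2.2299) = 7.7460 > 0 → local minimum

Critical points: x = acos(-1/4)/2 ≈ 0.9117 (local maximum); x = pi - acos(-1/4)/2 ≈ 2.2299 (local minimum)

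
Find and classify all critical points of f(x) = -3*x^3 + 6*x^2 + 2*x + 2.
f'(x) = -9*x^2 + 12*x + 2

Solve f'(x) = 0:
  9*x^2 - 12*x - 2 = 0 has no rational roots; quadratic formula: x = (12 ± √216)/18.
  ⇒ x = 2/3 - sqrt(6)/3 ≈ -0.1498, 2/3 + sqrt(6)/3 ≈ 1.4832

f''(x) = 12 - 18*x
Second-derivative test at each critical point:
  f''(-0.1498) = 14.6969 > 0 → local minimum
  f''(1.4832) = -14.6969 < 0 → local maximum

Critical points: x = 2/3 - sqrt(6)/3 ≈ -0.1498 (local minimum); x = 2/3 + sqrt(6)/3 ≈ 1.4832 (local maximum)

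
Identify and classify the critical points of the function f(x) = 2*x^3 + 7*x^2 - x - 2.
f'(x) = 6*x^2 + 14*x - 1

Solve f'(x) = 0:
  6*x^2 + 14*x - 1 = 0 has no rational roots; quadratic formula: x = (-14 ± √220)/12.
  ⇒ x = -sqrt(55)/6 - 7/6 ≈ -2.4027, -7/6 + sqrt(55)/6 ≈ 0.0694

f''(x) = 12*x + 14
Second-derivative test at each critical point:
  f''(-2.4027) = -14.8324 < 0 → local maximum
  f''(0.0694) = 14.8324 > 0 → local minimum

Critical points: x = -sqrt(55)/6 - 7/6 ≈ -2.4027 (local maximum); x = -7/6 + sqrt(55)/6 ≈ 0.0694 (local minimum)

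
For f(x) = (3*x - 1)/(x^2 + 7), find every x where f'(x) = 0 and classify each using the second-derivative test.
f'(x) = (-3*x^2 + 2*x + 21)/(x^4 + 14*x^2 + 49)

Solve f'(x) = 0:
  f'(x) = -(x - 3)*(3*x + 7)/(x^2 + 7)^2; the denominator is positive wherever f is defined, so f'(x) = 0 ⇔ -3*x^2 + 2*x + 21 = 0.
  Factor: -3*x^2 + 2*x + 21 = -(x - 3)*(3*x + 7) = 0.
  ⇒ x = -7/3, 3

f''(x) = 2*(4*x^2*(3*x - 1) + (1 - 9*x)*(x^2 + 7))/(x^2 + 7)^3
Second-derivative test at each critical point:
  f''(-7/3) = 81/784 > 0 → local minimum
  f''(3) = -1/16 < 0 → local maximum

Critical points: x = -7/3 (local minimum); x = 3 (local maximum)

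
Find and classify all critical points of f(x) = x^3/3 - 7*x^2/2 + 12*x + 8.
f'(x) = x^2 - 7*x + 12

Solve f'(x) = 0:
  Factor: x^2 - 7*x + 12 = (x - 4)*(x - 3) = 0.
  ⇒ x = 3, 4

f''(x) = 2*x - 7
Second-derivative test at each critical point:
  f''(3) = -1 < 0 → local maximum
  f''(4) = 1 > 0 → local minimum

Critical points: x = 3 (local maximum); x = 4 (local minimum)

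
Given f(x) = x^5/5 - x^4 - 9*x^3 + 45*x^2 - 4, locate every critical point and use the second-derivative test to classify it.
f'(x) = x*(x^3 - 4*x^2 - 27*x + 90)

Solve f'(x) = 0:
  Factor: x^4 - 4*x^3 - 27*x^2 + 90*x = x*(x - 6)*(x - 3)*(x + 5) = 0.
  ⇒ x = -5, 0, 3, 6

f''(x) = 4*x^3 - 12*x^2 - 54*x + 90
Second-derivative test at each critical point:
  f''(-5) = -440 < 0 → local maximum
  f''(0) = 90 > 0 → local minimum
  f''(3) = -72 < 0 → local maximum
  f''(6) = 198 > 0 → local minimum

Critical points: x = -5 (local maximum); x = 0 (local minimum); x = 3 (local maximum); x = 6 (local minimum)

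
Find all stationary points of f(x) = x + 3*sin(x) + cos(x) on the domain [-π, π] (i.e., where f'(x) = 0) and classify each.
f'(x) = -sin(x) + 3*cos(x) + 1

Solve f'(x) = 0 on [-π, π]:
  f'(x) = 0 ⇔ -sin(x) + 3*cos(x) = -1. Write the left side as R·cos(x + φ) with R = √(3² + 1²) = sqrt(10), cos φ = 3*sqrt(10)/10, sin φ = sqrt(10)/10; then cos(x + φ) = -sqrt(10)/10. Solve for x and keep the solutions lying in [-π, π].
  ⇒ x = -pi + atan(4/3) ≈ -2.2143, pi/2 ≈ 1.5708

f''(x) = -3*sin(x) - cos(x)
Second-derivative test at each critical point:
  f''(-2.2143) = 3 > 0 → local minimum
  f''(1.5708) = -3 < 0 → local maximum

Critical points: x = -pi + atan(4/3) ≈ -2.2143 (local minimum); x = pi/2 ≈ 1.5708 (local maximum)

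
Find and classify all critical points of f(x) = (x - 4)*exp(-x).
f'(x) = (5 - x)*exp(-x)

Solve f'(x) = 0:
  f'(x) = (5 - x)·exp(-x) and exp(-x) > 0 for every x, so f'(x) = 0 ⇔ 5 - x = 0.
  5 - x = 0.
  ⇒ x = 5

f''(x) = (x - 6)*exp(-x)
Second-derivative test at each critical point:
  f''(5) = -0.0067 < 0 → local maximum

Critical points: x = 5 (local maximum)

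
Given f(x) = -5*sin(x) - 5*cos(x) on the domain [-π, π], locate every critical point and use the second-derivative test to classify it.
f'(x) = -5*sqrt(2)*cos(x + pi/4)

Solve f'(x) = 0 on [-π, π]:
  f'(x) = 0 ⇔ -5*cos(x) = -5*sin(x) ⇔ tan(x) = 1, i.e. x = arctan(1) + nπ; keep the solutions lying in [-π, π].
  ⇒ x = -3*pi/4 ≈ -2.3562, pi/4 ≈ 0.7854

f''(x) = 5*sqrt(2)*sin(x + pi/4)
Second-derivative test at each critical point:
  f''(-2.3562) = -7.0711 < 0 → local maximum
  f''(0.7854) = 7.0711 > 0 → local minimum

Critical points: x = -3*pi/4 ≈ -2.3562 (local maximum); x = pi/4 ≈ 0.7854 (local minimum)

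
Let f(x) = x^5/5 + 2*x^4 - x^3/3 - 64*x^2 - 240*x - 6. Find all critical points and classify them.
f'(x) = x^4 + 8*x^3 - x^2 - 128*x - 240

Solve f'(x) = 0:
  Factor: x^4 + 8*x^3 - x^2 - 128*x - 240 = (x - 4)*(x + 3)*(x + 4)*(x + 5) = 0.
  ⇒ x = -5, -4, -3, 4

f''(x) = 4*x^3 + 24*x^2 - 2*x - 128
Second-derivative test at each critical point:
  f''(-5) = -18 < 0 → local maximum
  f''(-4) = 8 > 0 → local minimum
  f''(-3) = -14 < 0 → local maximum
  f''(4) = 504 > 0 → local minimum

Critical points: x = -5 (local maximum); x = -4 (local minimum); x = -3 (local maximum); x = 4 (local minimum)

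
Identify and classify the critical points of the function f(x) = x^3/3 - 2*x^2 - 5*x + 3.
f'(x) = x^2 - 4*x - 5

Solve f'(x) = 0:
  Factor: x^2 - 4*x - 5 = (x - 5)*(x + 1) = 0.
  ⇒ x = -1, 5

f''(x) = 2*x - 4
Second-derivative test at each critical point:
  f''(-1) = -6 < 0 → local maximum
  f''(5) = 6 > 0 → local minimum

Critical points: x = -1 (local maximum); x = 5 (local minimum)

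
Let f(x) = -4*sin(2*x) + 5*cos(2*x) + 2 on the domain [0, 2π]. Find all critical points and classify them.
f'(x) = -10*sin(2*x) - 8*cos(2*x)

Solve f'(x) = 0 on [0, 2π]:
  f'(x) = 0 ⇔ -4*cos(2*x) = 5*sin(2*x) ⇔ tan(2*x) = -4/5, i.e. 2*x = arctan(-4/5) + nπ; keep the solutions lying in [0, 2π].
  ⇒ x = -atan(4/5)/2 + pi/2 ≈ 1.2334, pi - atan(4/5)/2 ≈ 2.8042, -atan(4/5)/2 + 3*pi/2 ≈ 4.3750, -atan(4/5)/2 + 2*pi ≈ 5.9458

f''(x) = 16*sin(2*x) - 20*cos(2*x)
Second-derivative test at each critical point:
  f''(1.2334) = 25.6125 > 0 → local minimum
  f''(2.8042) = -25.6125 < 0 → local maximum
  f''(4.3750) = 25.6125 > 0 → local minimum
  f''(5.9458) = -25.6125 < 0 → local maximum

Critical points: x = -atan(4/5)/2 + pi/2 ≈ 1.2334 (local minimum); x = pi - atan(4/5)/2 ≈ 2.8042 (local maximum); x = -atan(4/5)/2 + 3*pi/2 ≈ 4.3750 (local minimum); x = -atan(4/5)/2 + 2*pi ≈ 5.9458 (local maximum)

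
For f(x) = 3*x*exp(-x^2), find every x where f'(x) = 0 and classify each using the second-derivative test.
f'(x) = 3*(1 - 2*x^2)*exp(-x^2)

Solve f'(x) = 0:
  f'(x) = (3 - 6*x^2)·exp(-x^2) and exp(-x^2) > 0 for every x, so f'(x) = 0 ⇔ 3 - 6*x^2 = 0.
  Factor: 3 - 6*x^2 = -3*(2*x^2 - 1); 2*x^2 - 1 = 0 has no rational roots; quadratic formula: x = (0 ± √8)/4.
  ⇒ x = -sqrt(2)/2 ≈ -0.7071, sqrt(2)/2 ≈ 0.7071

f''(x) = (12*x^3 - 18*x)*exp(-x^2)
Second-derivative test at each critical point:
  f''(-0.7071) = 5.1466 > 0 → local minimum
  f''(0.7071) = -5.1466 < 0 → local maximum

Critical points: x = -sqrt(2)/2 ≈ -0.7071 (local minimum); x = sqrt(2)/2 ≈ 0.7071 (local maximum)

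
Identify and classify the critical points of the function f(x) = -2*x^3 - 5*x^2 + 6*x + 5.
f'(x) = -6*x^2 - 10*x + 6

Solve f'(x) = 0:
  Factor: -6*x^2 - 10*x + 6 = -2*(3*x^2 + 5*x - 3); 3*x^2 + 5*x - 3 = 0 has no rational roots; quadratic formula: x = (-5 ± √61)/6.
  ⇒ x = -sqrt(61)/6 - 5/6 ≈ -2.1350, -5/6 + sqrt(61)/6 ≈ 0.4684

f''(x) = -12*x - 10
Second-derivative test at each critical point:
  f''(-2.1350) = 15.6205 > 0 → local minimum
  f''(0.4684) = -15.6205 < 0 → local maximum

Critical points: x = -sqrt(61)/6 - 5/6 ≈ -2.1350 (local minimum); x = -5/6 + sqrt(61)/6 ≈ 0.4684 (local maximum)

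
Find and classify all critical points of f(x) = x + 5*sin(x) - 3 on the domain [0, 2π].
f'(x) = 5*cos(x) + 1

Solve f'(x) = 0 on [0, 2π]:
  f'(x) = 0 ⇔ cos(x) = -1/5, i.e. x = ±arccos(-1/5) + 2nπ; keep the solutions lying in [0, 2π].
  ⇒ x = acos(-1/5) ≈ 1.7722, -acos(-1/5) + 2*pi ≈ 4.5110

f''(x) = -5*sin(x)
Second-derivative test at each critical point:
  f''(1.7722) = -4.8990 < 0 → local maximum
  f''(4.5110) = 4.8990 > 0 → local minimum

Critical points: x = acos(-1/5) ≈ 1.7722 (local maximum); x = -acos(-1/5) + 2*pi ≈ 4.5110 (local minimum)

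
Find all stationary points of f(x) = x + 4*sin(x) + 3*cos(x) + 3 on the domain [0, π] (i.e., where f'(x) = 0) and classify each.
f'(x) = -3*sin(x) + 4*cos(x) + 1

Solve f'(x) = 0 on [0, π]:
  f'(x) = 0 ⇔ -3*sin(x) + 4*cos(x) = -1. Write the left side as R·cos(x + φ) with R = √(4² + 3²) = 5, cos φ = 4/5, sin φ = 3/5; then cos(x + φ) = -1/5. Solve for x and keep the solutions lying in [0, π].
  ⇒ x = atan((3 + 8*sqrt(6))/(-4 + 6*sqrt(6))) ≈ 1.1287

f''(x) = -4*sin(x) - 3*cos(x)
Second-derivative test at each critical point:
  f''(1.1287) = -4.8990 < 0 → local maximum

Critical points: x = atan((3 + 8*sqrt(6))/(-4 + 6*sqrt(6))) ≈ 1.1287 (local maximum)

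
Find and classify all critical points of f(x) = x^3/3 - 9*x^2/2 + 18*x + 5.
f'(x) = x^2 - 9*x + 18

Solve f'(x) = 0:
  Factor: x^2 - 9*x + 18 = (x - 6)*(x - 3) = 0.
  ⇒ x = 3, 6

f''(x) = 2*x - 9
Second-derivative test at each critical point:
  f''(3) = -3 < 0 → local maximum
  f''(6) = 3 > 0 → local minimum

Critical points: x = 3 (local maximum); x = 6 (local minimum)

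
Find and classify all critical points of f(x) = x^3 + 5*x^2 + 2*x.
f'(x) = 3*x^2 + 10*x + 2

Solve f'(x) = 0:
  3*x^2 + 10*x + 2 = 0 has no rational roots; quadratic formula: x = (-10 ± √76)/6.
  ⇒ x = -5/3 - sqrt(19)/3 ≈ -3.1196, -5/3 + sqrt(19)/3 ≈ -0.2137

f''(x) = 6*x + 10
Second-derivative test at each critical point:
  f''(-3.1196) = -8.7178 < 0 → local maximum
  f''(-0.2137) = 8.7178 > 0 → local minimum

Critical points: x = -5/3 - sqrt(19)/3 ≈ -3.1196 (local maximum); x = -5/3 + sqrt(19)/3 ≈ -0.2137 (local minimum)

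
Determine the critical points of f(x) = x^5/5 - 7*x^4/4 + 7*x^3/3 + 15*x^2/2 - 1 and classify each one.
f'(x) = x*(x^3 - 7*x^2 + 7*x + 15)

Solve f'(x) = 0:
  Factor: x^4 - 7*x^3 + 7*x^2 + 15*x = x*(x - 5)*(x - 3)*(x + 1) = 0.
  ⇒ x = -1, 0, 3, 5

f''(x) = 4*x^3 - 21*x^2 + 14*x + 15
Second-derivative test at each critical point:
  f''(-1) = -24 < 0 → local maximum
  f''(0) = 15 > 0 → local minimum
  f''(3) = -24 < 0 → local maximum
  f''(5) = 60 > 0 → local minimum

Critical points: x = -1 (local maximum); x = 0 (local minimum); x = 3 (local maximum); x = 5 (local minimum)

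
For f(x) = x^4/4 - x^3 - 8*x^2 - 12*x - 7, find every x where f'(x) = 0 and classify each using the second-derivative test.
f'(x) = x^3 - 3*x^2 - 16*x - 12

Solve f'(x) = 0:
  Factor: x^3 - 3*x^2 - 16*x - 12 = (x - 6)*(x + 1)*(x + 2) = 0.
  ⇒ x = -2, -1, 6

f''(x) = 3*x^2 - 6*x - 16
Second-derivative test at each critical point:
  f''(-2) = 8 > 0 → local minimum
  f''(-1) = -7 < 0 → local maximum
  f''(6) = 56 > 0 → local minimum

Critical points: x = -2 (local minimum); x = -1 (local maximum); x = 6 (local minimum)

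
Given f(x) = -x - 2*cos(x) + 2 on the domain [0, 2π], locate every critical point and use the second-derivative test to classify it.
f'(x) = 2*sin(x) - 1

Solve f'(x) = 0 on [0, 2π]:
  f'(x) = 0 ⇔ sin(x) = 1/2, i.e. x = arcsin(1/2) + 2nπ or x = π − arcsin(1/2) + 2nπ; keep the solutions lying in [0, 2π].
  ⇒ x = pi/6 ≈ 0.5236, 5*pi/6 ≈ 2.6180

f''(x) = 2*cos(x)
Second-derivative test at each critical point:
  f''(0.5236) = 1.7321 > 0 → local minimum
  f''(2.6180) = -1.7321 < 0 → local maximum

Critical points: x = pi/6 ≈ 0.5236 (local minimum); x = 5*pi/6 ≈ 2.6180 (local maximum)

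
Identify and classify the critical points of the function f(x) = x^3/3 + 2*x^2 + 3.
f'(x) = x*(x + 4)

Solve f'(x) = 0:
  Factor: x^2 + 4*x = x*(x + 4) = 0.
  ⇒ x = -4, 0

f''(x) = 2*x + 4
Second-derivative test at each critical point:
  f''(-4) = -4 < 0 → local maximum
  f''(0) = 4 > 0 → local minimum

Critical points: x = -4 (local maximum); x = 0 (local minimum)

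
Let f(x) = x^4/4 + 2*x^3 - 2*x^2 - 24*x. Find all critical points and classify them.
f'(x) = x^3 + 6*x^2 - 4*x - 24

Solve f'(x) = 0:
  Factor: x^3 + 6*x^2 - 4*x - 24 = (x - 2)*(x + 2)*(x + 6) = 0.
  ⇒ x = -6, -2, 2

f''(x) = 3*x^2 + 12*x - 4
Second-derivative test at each critical point:
  f''(-6) = 32 > 0 → local minimum
  f''(-2) = -16 < 0 → local maximum
  f''(2) = 32 > 0 → local minimum

Critical points: x = -6 (local minimum); x = -2 (local maximum); x = 2 (local minimum)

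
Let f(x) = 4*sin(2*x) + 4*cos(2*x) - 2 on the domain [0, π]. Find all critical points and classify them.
f'(x) = 8*sqrt(2)*cos(2*x + pi/4)

Solve f'(x) = 0 on [0, π]:
  f'(x) = 0 ⇔ 4*cos(2*x) = 4*sin(2*x) ⇔ tan(2*x) = 1, i.e. 2*x = arctan(1) + nπ; keep the solutions lying in [0, π].
  ⇒ x = pi/8 ≈ 0.3927, 5*pi/8 ≈ 1.9635

f''(x) = -16*sqrt(2)*sin(2*x + pi/4)
Second-derivative test at each critical point:
  f''(0.3927) = -22.6274 < 0 → local maximum
  f''(1.9635) = 22.6274 > 0 → local minimum

Critical points: x = pi/8 ≈ 0.3927 (local maximum); x = 5*pi/8 ≈ 1.9635 (local minimum)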